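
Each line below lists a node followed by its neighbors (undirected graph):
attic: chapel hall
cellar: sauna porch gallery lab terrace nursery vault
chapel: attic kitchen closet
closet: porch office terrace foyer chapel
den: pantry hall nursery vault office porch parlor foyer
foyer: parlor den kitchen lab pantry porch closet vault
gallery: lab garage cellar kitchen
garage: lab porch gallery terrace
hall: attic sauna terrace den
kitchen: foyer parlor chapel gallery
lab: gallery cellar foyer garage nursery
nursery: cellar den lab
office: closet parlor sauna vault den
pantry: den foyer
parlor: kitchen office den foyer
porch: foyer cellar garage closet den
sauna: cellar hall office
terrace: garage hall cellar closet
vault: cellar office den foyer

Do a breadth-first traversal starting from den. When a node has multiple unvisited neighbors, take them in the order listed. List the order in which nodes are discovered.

Visit den; enqueue pantry, hall, nursery, vault, office, porch, parlor, foyer → queue [pantry, hall, nursery, vault, office, porch, parlor, foyer]
Visit pantry → queue [hall, nursery, vault, office, porch, parlor, foyer]
Visit hall; enqueue attic, sauna, terrace → queue [nursery, vault, office, porch, parlor, foyer, attic, sauna, terrace]
Visit nursery; enqueue cellar, lab → queue [vault, office, porch, parlor, foyer, attic, sauna, terrace, cellar, lab]
Visit vault → queue [office, porch, parlor, foyer, attic, sauna, terrace, cellar, lab]
Visit office; enqueue closet → queue [porch, parlor, foyer, attic, sauna, terrace, cellar, lab, closet]
Visit porch; enqueue garage → queue [parlor, foyer, attic, sauna, terrace, cellar, lab, closet, garage]
Visit parlor; enqueue kitchen → queue [foyer, attic, sauna, terrace, cellar, lab, closet, garage, kitchen]
Visit foyer → queue [attic, sauna, terrace, cellar, lab, closet, garage, kitchen]
Visit attic; enqueue chapel → queue [sauna, terrace, cellar, lab, closet, garage, kitchen, chapel]
Visit sauna → queue [terrace, cellar, lab, closet, garage, kitchen, chapel]
Visit terrace → queue [cellar, lab, closet, garage, kitchen, chapel]
Visit cellar; enqueue gallery → queue [lab, closet, garage, kitchen, chapel, gallery]
Visit lab → queue [closet, garage, kitchen, chapel, gallery]
Visit closet → queue [garage, kitchen, chapel, gallery]
Visit garage → queue [kitchen, chapel, gallery]
Visit kitchen → queue [chapel, gallery]
Visit chapel → queue [gallery]
Visit gallery → queue []

den -> pantry -> hall -> nursery -> vault -> office -> porch -> parlor -> foyer -> attic -> sauna -> terrace -> cellar -> lab -> closet -> garage -> kitchen -> chapel -> gallery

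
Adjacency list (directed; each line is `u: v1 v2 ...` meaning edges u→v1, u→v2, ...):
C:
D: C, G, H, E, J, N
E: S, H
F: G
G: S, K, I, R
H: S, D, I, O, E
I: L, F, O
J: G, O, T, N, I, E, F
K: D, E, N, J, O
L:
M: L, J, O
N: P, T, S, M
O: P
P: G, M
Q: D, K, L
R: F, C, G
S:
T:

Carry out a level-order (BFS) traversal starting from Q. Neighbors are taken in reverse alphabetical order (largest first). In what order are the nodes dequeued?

Q L K D O N J E H G C P T S M I F R

Visit Q; enqueue L, K, D → queue [L, K, D]
Visit L → queue [K, D]
Visit K; enqueue O, N, J, E → queue [D, O, N, J, E]
Visit D; enqueue H, G, C → queue [O, N, J, E, H, G, C]
Visit O; enqueue P → queue [N, J, E, H, G, C, P]
Visit N; enqueue T, S, M → queue [J, E, H, G, C, P, T, S, M]
Visit J; enqueue I, F → queue [E, H, G, C, P, T, S, M, I, F]
Visit E → queue [H, G, C, P, T, S, M, I, F]
Visit H → queue [G, C, P, T, S, M, I, F]
Visit G; enqueue R → queue [C, P, T, S, M, I, F, R]
Visit C → queue [P, T, S, M, I, F, R]
Visit P → queue [T, S, M, I, F, R]
Visit T → queue [S, M, I, F, R]
Visit S → queue [M, I, F, R]
Visit M → queue [I, F, R]
Visit I → queue [F, R]
Visit F → queue [R]
Visit R → queue []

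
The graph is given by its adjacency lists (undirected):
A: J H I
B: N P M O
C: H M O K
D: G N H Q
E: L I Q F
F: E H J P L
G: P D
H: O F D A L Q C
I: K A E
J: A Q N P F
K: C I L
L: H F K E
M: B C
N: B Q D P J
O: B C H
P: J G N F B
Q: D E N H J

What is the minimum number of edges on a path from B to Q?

2

Level 0: B
Level 1: M, N, O, P
Level 2: C, D, F, G, H, J, Q
Level 3: A, E, K, L
Level 4: I
Q first appears at level 2.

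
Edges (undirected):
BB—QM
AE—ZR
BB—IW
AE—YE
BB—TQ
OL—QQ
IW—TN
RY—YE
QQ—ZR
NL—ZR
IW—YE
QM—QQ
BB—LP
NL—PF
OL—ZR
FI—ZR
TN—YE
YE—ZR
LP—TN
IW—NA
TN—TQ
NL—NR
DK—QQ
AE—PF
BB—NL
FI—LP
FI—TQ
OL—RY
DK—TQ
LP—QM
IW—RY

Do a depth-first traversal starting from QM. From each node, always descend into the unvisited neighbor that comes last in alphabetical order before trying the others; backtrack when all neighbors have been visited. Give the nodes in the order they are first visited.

QM QQ ZR YE TN TQ FI LP BB NL PF AE NR IW RY OL NA DK

Visit QM
QM → QQ
QQ → ZR
ZR → YE
YE → TN
TN → TQ
TQ → FI
FI → LP
LP → BB
BB → NL
NL → PF
PF → AE
NL → NR
BB → IW
IW → RY
RY → OL
IW → NA
TQ → DK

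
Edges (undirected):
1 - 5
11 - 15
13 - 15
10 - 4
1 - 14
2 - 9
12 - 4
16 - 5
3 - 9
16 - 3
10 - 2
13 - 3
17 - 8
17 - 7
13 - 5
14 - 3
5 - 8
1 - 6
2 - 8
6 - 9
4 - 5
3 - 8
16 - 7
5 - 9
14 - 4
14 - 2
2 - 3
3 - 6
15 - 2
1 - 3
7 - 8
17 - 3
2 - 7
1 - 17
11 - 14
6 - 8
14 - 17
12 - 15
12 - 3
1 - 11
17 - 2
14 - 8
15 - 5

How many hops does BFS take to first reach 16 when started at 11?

3

Level 0: 11
Level 1: 1, 14, 15
Level 2: 2, 3, 4, 5, 6, 8, 12, 13, 17
Level 3: 7, 9, 10, 16
16 first appears at level 3.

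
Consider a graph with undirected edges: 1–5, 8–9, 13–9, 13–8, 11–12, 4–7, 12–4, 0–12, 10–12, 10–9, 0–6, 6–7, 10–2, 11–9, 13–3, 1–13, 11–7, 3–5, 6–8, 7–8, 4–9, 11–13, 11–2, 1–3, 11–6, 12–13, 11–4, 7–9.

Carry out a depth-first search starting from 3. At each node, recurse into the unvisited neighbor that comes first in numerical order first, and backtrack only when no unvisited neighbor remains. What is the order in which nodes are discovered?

Visit 3
3 → 1
1 → 5
1 → 13
13 → 8
8 → 6
6 → 0
0 → 12
12 → 4
4 → 7
7 → 9
9 → 10
10 → 2
2 → 11

3 1 5 13 8 6 0 12 4 7 9 10 2 11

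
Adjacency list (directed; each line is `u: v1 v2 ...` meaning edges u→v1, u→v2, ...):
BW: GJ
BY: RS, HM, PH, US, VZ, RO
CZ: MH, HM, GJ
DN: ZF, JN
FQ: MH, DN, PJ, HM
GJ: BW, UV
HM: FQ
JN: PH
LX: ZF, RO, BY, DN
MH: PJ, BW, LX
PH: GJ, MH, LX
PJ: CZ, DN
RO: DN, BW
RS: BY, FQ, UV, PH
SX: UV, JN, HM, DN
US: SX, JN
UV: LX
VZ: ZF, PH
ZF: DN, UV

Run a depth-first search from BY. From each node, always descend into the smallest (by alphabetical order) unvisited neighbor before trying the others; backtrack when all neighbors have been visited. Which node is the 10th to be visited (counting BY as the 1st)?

LX

Visit BY
BY → HM
HM → FQ
FQ → DN
DN → JN
JN → PH
PH → GJ
GJ → BW
GJ → UV
UV → LX
LX → RO
LX → ZF
PH → MH
MH → PJ
PJ → CZ
BY → RS
BY → US
US → SX
BY → VZ

Visit order: BY, HM, FQ, DN, JN, PH, GJ, BW, UV, LX, RO, ZF, MH, PJ, CZ, RS, US, SX, VZ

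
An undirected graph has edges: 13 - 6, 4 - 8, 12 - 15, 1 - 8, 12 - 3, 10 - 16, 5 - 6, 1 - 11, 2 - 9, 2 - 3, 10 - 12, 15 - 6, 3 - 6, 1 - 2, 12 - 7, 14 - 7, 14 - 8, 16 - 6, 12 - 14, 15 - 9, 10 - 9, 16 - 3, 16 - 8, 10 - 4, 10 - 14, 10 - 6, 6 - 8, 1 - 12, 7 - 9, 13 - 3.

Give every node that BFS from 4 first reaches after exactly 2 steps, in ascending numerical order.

Level 0: 4
Level 1: 8, 10
Level 2: 1, 6, 9, 12, 14, 16
Level 3: 2, 3, 5, 7, 11, 13, 15

1, 6, 9, 12, 14, 16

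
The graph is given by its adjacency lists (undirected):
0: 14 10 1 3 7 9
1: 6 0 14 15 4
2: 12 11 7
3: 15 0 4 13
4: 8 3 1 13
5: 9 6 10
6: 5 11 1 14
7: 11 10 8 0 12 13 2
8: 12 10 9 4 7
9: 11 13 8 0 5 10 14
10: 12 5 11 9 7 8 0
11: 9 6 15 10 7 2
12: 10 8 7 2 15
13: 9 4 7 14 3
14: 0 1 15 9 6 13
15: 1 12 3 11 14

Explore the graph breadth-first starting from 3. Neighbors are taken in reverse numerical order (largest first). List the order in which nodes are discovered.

Visit 3; enqueue 15, 13, 4, 0 → queue [15, 13, 4, 0]
Visit 15; enqueue 14, 12, 11, 1 → queue [13, 4, 0, 14, 12, 11, 1]
Visit 13; enqueue 9, 7 → queue [4, 0, 14, 12, 11, 1, 9, 7]
Visit 4; enqueue 8 → queue [0, 14, 12, 11, 1, 9, 7, 8]
Visit 0; enqueue 10 → queue [14, 12, 11, 1, 9, 7, 8, 10]
Visit 14; enqueue 6 → queue [12, 11, 1, 9, 7, 8, 10, 6]
Visit 12; enqueue 2 → queue [11, 1, 9, 7, 8, 10, 6, 2]
Visit 11 → queue [1, 9, 7, 8, 10, 6, 2]
Visit 1 → queue [9, 7, 8, 10, 6, 2]
Visit 9; enqueue 5 → queue [7, 8, 10, 6, 2, 5]
Visit 7 → queue [8, 10, 6, 2, 5]
Visit 8 → queue [10, 6, 2, 5]
Visit 10 → queue [6, 2, 5]
Visit 6 → queue [2, 5]
Visit 2 → queue [5]
Visit 5 → queue []

3 15 13 4 0 14 12 11 1 9 7 8 10 6 2 5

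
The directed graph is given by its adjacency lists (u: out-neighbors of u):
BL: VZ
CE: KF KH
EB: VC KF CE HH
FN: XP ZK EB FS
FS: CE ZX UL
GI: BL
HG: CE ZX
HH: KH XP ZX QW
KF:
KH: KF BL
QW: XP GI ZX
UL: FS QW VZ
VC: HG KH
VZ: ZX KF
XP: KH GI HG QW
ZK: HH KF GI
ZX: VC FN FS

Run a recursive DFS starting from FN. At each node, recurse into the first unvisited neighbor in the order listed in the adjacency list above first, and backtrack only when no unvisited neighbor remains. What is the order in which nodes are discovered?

FN -> XP -> KH -> KF -> BL -> VZ -> ZX -> VC -> HG -> CE -> FS -> UL -> QW -> GI -> ZK -> HH -> EB

Visit FN
FN → XP
XP → KH
KH → KF
KH → BL
BL → VZ
VZ → ZX
ZX → VC
VC → HG
HG → CE
ZX → FS
FS → UL
UL → QW
QW → GI
FN → ZK
ZK → HH
FN → EB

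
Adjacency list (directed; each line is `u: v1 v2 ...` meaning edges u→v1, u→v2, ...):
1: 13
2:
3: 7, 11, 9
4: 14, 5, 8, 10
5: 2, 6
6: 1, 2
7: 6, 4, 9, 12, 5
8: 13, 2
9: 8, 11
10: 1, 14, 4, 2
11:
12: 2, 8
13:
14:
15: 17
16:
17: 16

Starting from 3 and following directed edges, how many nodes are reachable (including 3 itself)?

BFS from 3 visits: 3, 11, 9, 7, 8, 12, 6, 5, 4, 13, 2, 1, 14, 10
Reachable nodes: 14 of 17 total.

14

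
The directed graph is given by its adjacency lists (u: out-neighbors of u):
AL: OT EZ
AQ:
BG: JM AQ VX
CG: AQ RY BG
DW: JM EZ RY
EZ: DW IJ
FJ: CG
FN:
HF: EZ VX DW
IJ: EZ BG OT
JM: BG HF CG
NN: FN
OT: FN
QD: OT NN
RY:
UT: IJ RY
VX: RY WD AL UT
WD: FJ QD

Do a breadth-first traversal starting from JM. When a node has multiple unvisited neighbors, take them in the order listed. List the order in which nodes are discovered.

Visit JM; enqueue BG, HF, CG → queue [BG, HF, CG]
Visit BG; enqueue AQ, VX → queue [HF, CG, AQ, VX]
Visit HF; enqueue EZ, DW → queue [CG, AQ, VX, EZ, DW]
Visit CG; enqueue RY → queue [AQ, VX, EZ, DW, RY]
Visit AQ → queue [VX, EZ, DW, RY]
Visit VX; enqueue WD, AL, UT → queue [EZ, DW, RY, WD, AL, UT]
Visit EZ; enqueue IJ → queue [DW, RY, WD, AL, UT, IJ]
Visit DW → queue [RY, WD, AL, UT, IJ]
Visit RY → queue [WD, AL, UT, IJ]
Visit WD; enqueue FJ, QD → queue [AL, UT, IJ, FJ, QD]
Visit AL; enqueue OT → queue [UT, IJ, FJ, QD, OT]
Visit UT → queue [IJ, FJ, QD, OT]
Visit IJ → queue [FJ, QD, OT]
Visit FJ → queue [QD, OT]
Visit QD; enqueue NN → queue [OT, NN]
Visit OT; enqueue FN → queue [NN, FN]
Visit NN → queue [FN]
Visit FN → queue []

JM BG HF CG AQ VX EZ DW RY WD AL UT IJ FJ QD OT NN FN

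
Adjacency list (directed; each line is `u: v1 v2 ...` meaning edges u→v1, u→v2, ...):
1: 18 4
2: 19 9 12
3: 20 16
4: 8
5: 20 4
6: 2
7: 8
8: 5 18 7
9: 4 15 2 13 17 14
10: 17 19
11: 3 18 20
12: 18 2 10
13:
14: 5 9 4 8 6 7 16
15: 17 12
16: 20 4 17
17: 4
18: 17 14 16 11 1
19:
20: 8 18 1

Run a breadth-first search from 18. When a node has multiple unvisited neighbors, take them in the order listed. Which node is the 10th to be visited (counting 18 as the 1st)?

Visit 18; enqueue 17, 14, 16, 11, 1 → queue [17, 14, 16, 11, 1]
Visit 17; enqueue 4 → queue [14, 16, 11, 1, 4]
Visit 14; enqueue 5, 9, 8, 6, 7 → queue [16, 11, 1, 4, 5, 9, 8, 6, 7]
Visit 16; enqueue 20 → queue [11, 1, 4, 5, 9, 8, 6, 7, 20]
Visit 11; enqueue 3 → queue [1, 4, 5, 9, 8, 6, 7, 20, 3]
Visit 1 → queue [4, 5, 9, 8, 6, 7, 20, 3]
Visit 4 → queue [5, 9, 8, 6, 7, 20, 3]
Visit 5 → queue [9, 8, 6, 7, 20, 3]
Visit 9; enqueue 15, 2, 13 → queue [8, 6, 7, 20, 3, 15, 2, 13]
Visit 8 → queue [6, 7, 20, 3, 15, 2, 13]
Visit 6 → queue [7, 20, 3, 15, 2, 13]
Visit 7 → queue [20, 3, 15, 2, 13]
Visit 20 → queue [3, 15, 2, 13]
Visit 3 → queue [15, 2, 13]
Visit 15; enqueue 12 → queue [2, 13, 12]
Visit 2; enqueue 19 → queue [13, 12, 19]
Visit 13 → queue [12, 19]
Visit 12; enqueue 10 → queue [19, 10]
Visit 19 → queue [10]
Visit 10 → queue []

Visit order: 18, 17, 14, 16, 11, 1, 4, 5, 9, 8, 6, 7, 20, 3, 15, 2, 13, 12, 19, 10

8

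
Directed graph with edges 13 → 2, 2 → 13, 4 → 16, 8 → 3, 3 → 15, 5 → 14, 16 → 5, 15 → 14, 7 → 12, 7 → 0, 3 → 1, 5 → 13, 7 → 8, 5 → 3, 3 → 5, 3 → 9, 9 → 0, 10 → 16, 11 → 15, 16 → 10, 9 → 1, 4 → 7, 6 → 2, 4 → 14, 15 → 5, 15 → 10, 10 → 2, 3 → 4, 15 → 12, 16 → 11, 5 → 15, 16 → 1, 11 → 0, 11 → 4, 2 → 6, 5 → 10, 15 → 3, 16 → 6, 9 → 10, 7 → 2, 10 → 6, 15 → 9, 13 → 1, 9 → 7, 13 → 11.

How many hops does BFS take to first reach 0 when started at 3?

Level 0: 3
Level 1: 1, 4, 5, 9, 15
Level 2: 0, 7, 10, 12, 13, 14, 16
Level 3: 2, 6, 8, 11
0 first appears at level 2.

2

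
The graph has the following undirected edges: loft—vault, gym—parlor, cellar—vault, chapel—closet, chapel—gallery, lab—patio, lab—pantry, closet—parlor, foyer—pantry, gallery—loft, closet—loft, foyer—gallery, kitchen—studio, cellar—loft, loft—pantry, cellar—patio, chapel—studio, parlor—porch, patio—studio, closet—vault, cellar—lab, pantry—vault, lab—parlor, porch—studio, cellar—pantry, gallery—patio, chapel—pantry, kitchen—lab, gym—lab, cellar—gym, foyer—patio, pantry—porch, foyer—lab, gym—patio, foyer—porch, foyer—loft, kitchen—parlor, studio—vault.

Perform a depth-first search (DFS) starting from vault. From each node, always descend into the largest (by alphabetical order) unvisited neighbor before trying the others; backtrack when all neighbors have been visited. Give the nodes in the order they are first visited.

Visit vault
vault → studio
studio → porch
porch → parlor
parlor → lab
lab → patio
patio → gym
gym → cellar
cellar → pantry
pantry → loft
loft → gallery
gallery → foyer
gallery → chapel
chapel → closet
lab → kitchen

vault -> studio -> porch -> parlor -> lab -> patio -> gym -> cellar -> pantry -> loft -> gallery -> foyer -> chapel -> closet -> kitchen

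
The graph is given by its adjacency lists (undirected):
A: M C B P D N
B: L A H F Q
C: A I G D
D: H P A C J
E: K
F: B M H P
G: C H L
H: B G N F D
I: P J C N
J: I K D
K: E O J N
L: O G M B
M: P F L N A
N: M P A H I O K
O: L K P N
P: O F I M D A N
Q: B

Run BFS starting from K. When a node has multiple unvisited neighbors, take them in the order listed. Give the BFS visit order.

Visit K; enqueue E, O, J, N → queue [E, O, J, N]
Visit E → queue [O, J, N]
Visit O; enqueue L, P → queue [J, N, L, P]
Visit J; enqueue I, D → queue [N, L, P, I, D]
Visit N; enqueue M, A, H → queue [L, P, I, D, M, A, H]
Visit L; enqueue G, B → queue [P, I, D, M, A, H, G, B]
Visit P; enqueue F → queue [I, D, M, A, H, G, B, F]
Visit I; enqueue C → queue [D, M, A, H, G, B, F, C]
Visit D → queue [M, A, H, G, B, F, C]
Visit M → queue [A, H, G, B, F, C]
Visit A → queue [H, G, B, F, C]
Visit H → queue [G, B, F, C]
Visit G → queue [B, F, C]
Visit B; enqueue Q → queue [F, C, Q]
Visit F → queue [C, Q]
Visit C → queue [Q]
Visit Q → queue []

K → E → O → J → N → L → P → I → D → M → A → H → G → B → F → C → Q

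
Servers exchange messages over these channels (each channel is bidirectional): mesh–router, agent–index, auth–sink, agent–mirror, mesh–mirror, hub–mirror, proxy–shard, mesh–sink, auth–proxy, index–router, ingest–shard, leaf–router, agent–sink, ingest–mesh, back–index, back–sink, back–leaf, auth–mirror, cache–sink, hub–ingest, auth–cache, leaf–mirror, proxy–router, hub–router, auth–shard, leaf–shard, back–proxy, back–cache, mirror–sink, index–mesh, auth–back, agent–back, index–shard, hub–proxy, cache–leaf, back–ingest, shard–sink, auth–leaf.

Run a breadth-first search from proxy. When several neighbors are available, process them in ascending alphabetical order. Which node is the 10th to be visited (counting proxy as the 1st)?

Visit proxy; enqueue auth, back, hub, router, shard → queue [auth, back, hub, router, shard]
Visit auth; enqueue cache, leaf, mirror, sink → queue [back, hub, router, shard, cache, leaf, mirror, sink]
Visit back; enqueue agent, index, ingest → queue [hub, router, shard, cache, leaf, mirror, sink, agent, index, ingest]
Visit hub → queue [router, shard, cache, leaf, mirror, sink, agent, index, ingest]
Visit router; enqueue mesh → queue [shard, cache, leaf, mirror, sink, agent, index, ingest, mesh]
Visit shard → queue [cache, leaf, mirror, sink, agent, index, ingest, mesh]
Visit cache → queue [leaf, mirror, sink, agent, index, ingest, mesh]
Visit leaf → queue [mirror, sink, agent, index, ingest, mesh]
Visit mirror → queue [sink, agent, index, ingest, mesh]
Visit sink → queue [agent, index, ingest, mesh]
Visit agent → queue [index, ingest, mesh]
Visit index → queue [ingest, mesh]
Visit ingest → queue [mesh]
Visit mesh → queue []

Visit order: proxy, auth, back, hub, router, shard, cache, leaf, mirror, sink, agent, index, ingest, mesh

sink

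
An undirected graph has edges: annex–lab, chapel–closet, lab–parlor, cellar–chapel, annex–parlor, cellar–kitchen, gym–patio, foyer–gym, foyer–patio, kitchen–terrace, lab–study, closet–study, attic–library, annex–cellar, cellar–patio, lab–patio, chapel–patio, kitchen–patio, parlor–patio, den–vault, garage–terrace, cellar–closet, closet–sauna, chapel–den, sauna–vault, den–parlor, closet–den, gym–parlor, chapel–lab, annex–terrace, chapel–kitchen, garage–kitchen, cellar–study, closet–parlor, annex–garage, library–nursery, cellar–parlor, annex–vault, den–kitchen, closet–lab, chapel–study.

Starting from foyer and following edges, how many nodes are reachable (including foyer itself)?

BFS from foyer visits: foyer, patio, gym, parlor, lab, kitchen, chapel, cellar, den, closet, annex, study, terrace, garage, vault, sauna
Reachable nodes: 16 of 19 total.

16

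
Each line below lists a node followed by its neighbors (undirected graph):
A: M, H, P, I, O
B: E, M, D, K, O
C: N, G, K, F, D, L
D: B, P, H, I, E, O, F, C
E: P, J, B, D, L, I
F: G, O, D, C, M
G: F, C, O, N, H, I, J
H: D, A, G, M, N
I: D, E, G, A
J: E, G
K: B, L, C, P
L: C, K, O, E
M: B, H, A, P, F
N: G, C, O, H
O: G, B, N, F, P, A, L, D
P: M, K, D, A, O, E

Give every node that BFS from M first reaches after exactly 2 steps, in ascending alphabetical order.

C, D, E, G, I, K, N, O

Level 0: M
Level 1: A, B, F, H, P
Level 2: C, D, E, G, I, K, N, O
Level 3: J, L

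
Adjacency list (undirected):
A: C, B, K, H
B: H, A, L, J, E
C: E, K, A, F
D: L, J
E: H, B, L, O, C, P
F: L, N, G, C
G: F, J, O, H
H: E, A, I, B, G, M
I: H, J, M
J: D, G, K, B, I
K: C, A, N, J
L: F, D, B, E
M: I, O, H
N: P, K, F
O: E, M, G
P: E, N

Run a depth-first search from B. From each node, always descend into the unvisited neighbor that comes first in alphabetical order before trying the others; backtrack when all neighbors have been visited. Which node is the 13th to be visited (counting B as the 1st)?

O

Visit B
B → A
A → C
C → E
E → H
H → G
G → F
F → L
L → D
D → J
J → I
I → M
M → O
J → K
K → N
N → P

Visit order: B, A, C, E, H, G, F, L, D, J, I, M, O, K, N, P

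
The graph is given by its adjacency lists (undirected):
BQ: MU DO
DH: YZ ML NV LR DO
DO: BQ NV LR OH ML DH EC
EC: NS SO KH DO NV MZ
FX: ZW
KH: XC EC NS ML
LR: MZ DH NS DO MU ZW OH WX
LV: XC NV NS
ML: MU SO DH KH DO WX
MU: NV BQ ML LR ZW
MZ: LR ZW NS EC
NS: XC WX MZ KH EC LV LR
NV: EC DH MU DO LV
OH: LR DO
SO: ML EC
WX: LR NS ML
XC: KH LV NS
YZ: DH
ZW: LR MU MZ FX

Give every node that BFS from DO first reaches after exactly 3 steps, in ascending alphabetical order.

Level 0: DO
Level 1: BQ, DH, EC, LR, ML, NV, OH
Level 2: KH, LV, MU, MZ, NS, SO, WX, YZ, ZW
Level 3: FX, XC

FX, XC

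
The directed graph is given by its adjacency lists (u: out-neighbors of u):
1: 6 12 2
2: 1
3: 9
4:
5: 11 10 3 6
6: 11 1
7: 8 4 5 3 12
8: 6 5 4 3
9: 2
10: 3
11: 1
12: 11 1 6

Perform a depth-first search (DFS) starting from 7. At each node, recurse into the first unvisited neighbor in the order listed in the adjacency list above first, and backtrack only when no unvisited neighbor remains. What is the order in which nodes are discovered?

7, 8, 6, 11, 1, 12, 2, 5, 10, 3, 9, 4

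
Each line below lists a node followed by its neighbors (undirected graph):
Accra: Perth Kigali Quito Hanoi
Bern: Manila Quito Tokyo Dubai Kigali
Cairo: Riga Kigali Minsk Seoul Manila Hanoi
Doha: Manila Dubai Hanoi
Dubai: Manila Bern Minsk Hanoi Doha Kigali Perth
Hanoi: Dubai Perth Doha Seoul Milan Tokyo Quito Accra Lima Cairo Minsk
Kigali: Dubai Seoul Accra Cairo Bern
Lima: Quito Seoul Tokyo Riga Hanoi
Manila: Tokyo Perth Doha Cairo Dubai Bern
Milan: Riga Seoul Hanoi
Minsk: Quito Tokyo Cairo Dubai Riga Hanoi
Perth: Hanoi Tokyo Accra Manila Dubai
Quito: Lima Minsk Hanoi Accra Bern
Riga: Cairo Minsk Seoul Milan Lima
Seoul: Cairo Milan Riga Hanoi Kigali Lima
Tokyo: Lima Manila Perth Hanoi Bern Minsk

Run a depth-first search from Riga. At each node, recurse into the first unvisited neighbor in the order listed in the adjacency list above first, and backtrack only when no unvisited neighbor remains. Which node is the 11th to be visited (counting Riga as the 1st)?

Perth

Visit Riga
Riga → Cairo
Cairo → Kigali
Kigali → Dubai
Dubai → Manila
Manila → Tokyo
Tokyo → Lima
Lima → Quito
Quito → Minsk
Minsk → Hanoi
Hanoi → Perth
Perth → Accra
Hanoi → Doha
Hanoi → Seoul
Seoul → Milan
Quito → Bern

Visit order: Riga, Cairo, Kigali, Dubai, Manila, Tokyo, Lima, Quito, Minsk, Hanoi, Perth, Accra, Doha, Seoul, Milan, Bern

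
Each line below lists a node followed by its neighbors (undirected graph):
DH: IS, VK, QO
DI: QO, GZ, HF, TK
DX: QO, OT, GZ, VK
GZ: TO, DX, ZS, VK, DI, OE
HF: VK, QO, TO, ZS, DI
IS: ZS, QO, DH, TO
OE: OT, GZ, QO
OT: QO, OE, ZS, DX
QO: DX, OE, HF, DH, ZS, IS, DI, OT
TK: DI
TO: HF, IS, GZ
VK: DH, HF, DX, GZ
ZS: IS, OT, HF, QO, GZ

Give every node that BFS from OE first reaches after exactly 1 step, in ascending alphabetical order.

GZ, OT, QO

Level 0: OE
Level 1: GZ, OT, QO
Level 2: DH, DI, DX, HF, IS, TO, VK, ZS
Level 3: TK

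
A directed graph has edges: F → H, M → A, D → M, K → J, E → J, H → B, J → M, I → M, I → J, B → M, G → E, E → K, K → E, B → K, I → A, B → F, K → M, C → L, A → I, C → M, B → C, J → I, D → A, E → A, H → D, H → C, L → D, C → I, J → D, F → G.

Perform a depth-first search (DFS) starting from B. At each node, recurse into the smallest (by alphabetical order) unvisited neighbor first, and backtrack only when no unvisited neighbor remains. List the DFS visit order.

B, C, I, A, J, D, M, L, F, G, E, K, H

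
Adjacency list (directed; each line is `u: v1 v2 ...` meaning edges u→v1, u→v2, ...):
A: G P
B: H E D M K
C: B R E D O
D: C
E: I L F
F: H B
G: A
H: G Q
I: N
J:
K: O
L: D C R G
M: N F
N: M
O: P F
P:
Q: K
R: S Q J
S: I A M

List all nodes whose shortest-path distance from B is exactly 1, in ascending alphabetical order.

Level 0: B
Level 1: D, E, H, K, M
Level 2: C, F, G, I, L, N, O, Q
Level 3: A, P, R
Level 4: J, S

D, E, H, K, M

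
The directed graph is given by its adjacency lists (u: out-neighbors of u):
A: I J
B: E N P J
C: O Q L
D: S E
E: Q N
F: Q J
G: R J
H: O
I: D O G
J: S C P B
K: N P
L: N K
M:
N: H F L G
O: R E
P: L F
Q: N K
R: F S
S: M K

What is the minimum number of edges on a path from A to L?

3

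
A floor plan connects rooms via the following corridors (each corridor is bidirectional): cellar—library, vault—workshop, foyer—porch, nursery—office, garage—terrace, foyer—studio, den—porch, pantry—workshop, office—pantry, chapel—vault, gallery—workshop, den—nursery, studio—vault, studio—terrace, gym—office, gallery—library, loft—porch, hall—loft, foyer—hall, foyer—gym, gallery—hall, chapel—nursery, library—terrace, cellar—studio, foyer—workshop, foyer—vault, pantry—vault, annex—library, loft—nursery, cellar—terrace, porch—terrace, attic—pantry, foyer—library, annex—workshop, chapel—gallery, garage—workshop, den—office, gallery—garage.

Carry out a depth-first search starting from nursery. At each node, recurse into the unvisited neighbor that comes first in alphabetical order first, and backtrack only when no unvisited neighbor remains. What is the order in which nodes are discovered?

Visit nursery
nursery → chapel
chapel → gallery
gallery → garage
garage → terrace
terrace → cellar
cellar → library
library → annex
annex → workshop
workshop → foyer
foyer → gym
gym → office
office → den
den → porch
porch → loft
loft → hall
office → pantry
pantry → attic
pantry → vault
vault → studio

nursery, chapel, gallery, garage, terrace, cellar, library, annex, workshop, foyer, gym, office, den, porch, loft, hall, pantry, attic, vault, studio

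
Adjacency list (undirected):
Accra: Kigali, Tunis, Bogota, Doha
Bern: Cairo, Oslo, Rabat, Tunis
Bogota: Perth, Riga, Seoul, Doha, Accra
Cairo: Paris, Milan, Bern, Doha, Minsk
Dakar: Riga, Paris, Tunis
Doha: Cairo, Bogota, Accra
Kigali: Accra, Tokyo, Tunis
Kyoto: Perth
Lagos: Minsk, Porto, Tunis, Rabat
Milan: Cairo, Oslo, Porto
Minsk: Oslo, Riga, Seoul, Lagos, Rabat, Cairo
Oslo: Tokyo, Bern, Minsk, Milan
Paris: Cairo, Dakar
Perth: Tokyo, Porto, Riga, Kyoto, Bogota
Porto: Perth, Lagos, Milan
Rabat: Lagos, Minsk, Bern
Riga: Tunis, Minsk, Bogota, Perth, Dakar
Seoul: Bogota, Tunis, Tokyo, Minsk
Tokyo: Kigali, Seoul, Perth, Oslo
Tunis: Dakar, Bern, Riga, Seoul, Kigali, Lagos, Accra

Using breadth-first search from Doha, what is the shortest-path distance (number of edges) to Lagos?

3

Level 0: Doha
Level 1: Accra, Bogota, Cairo
Level 2: Bern, Kigali, Milan, Minsk, Paris, Perth, Riga, Seoul, Tunis
Level 3: Dakar, Kyoto, Lagos, Oslo, Porto, Rabat, Tokyo
Lagos first appears at level 3.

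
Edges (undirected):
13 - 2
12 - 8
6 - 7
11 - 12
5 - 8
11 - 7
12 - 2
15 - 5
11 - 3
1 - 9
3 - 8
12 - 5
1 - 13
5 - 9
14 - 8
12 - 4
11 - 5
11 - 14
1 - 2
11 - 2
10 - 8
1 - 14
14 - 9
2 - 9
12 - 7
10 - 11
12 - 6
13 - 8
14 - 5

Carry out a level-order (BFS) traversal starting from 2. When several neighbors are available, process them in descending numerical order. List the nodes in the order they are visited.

2 -> 13 -> 12 -> 11 -> 9 -> 1 -> 8 -> 7 -> 6 -> 5 -> 4 -> 14 -> 10 -> 3 -> 15

Visit 2; enqueue 13, 12, 11, 9, 1 → queue [13, 12, 11, 9, 1]
Visit 13; enqueue 8 → queue [12, 11, 9, 1, 8]
Visit 12; enqueue 7, 6, 5, 4 → queue [11, 9, 1, 8, 7, 6, 5, 4]
Visit 11; enqueue 14, 10, 3 → queue [9, 1, 8, 7, 6, 5, 4, 14, 10, 3]
Visit 9 → queue [1, 8, 7, 6, 5, 4, 14, 10, 3]
Visit 1 → queue [8, 7, 6, 5, 4, 14, 10, 3]
Visit 8 → queue [7, 6, 5, 4, 14, 10, 3]
Visit 7 → queue [6, 5, 4, 14, 10, 3]
Visit 6 → queue [5, 4, 14, 10, 3]
Visit 5; enqueue 15 → queue [4, 14, 10, 3, 15]
Visit 4 → queue [14, 10, 3, 15]
Visit 14 → queue [10, 3, 15]
Visit 10 → queue [3, 15]
Visit 3 → queue [15]
Visit 15 → queue []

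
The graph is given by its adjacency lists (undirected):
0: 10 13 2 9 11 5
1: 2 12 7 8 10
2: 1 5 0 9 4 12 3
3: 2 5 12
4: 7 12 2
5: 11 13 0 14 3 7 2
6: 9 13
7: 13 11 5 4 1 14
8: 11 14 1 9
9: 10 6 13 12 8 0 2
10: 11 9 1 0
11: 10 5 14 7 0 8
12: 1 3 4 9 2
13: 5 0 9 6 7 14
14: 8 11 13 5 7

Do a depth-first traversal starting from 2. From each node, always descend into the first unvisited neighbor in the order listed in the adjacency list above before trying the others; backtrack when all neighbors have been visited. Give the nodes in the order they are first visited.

2, 1, 12, 3, 5, 11, 10, 9, 6, 13, 0, 7, 4, 14, 8

Visit 2
2 → 1
1 → 12
12 → 3
3 → 5
5 → 11
11 → 10
10 → 9
9 → 6
6 → 13
13 → 0
13 → 7
7 → 4
7 → 14
14 → 8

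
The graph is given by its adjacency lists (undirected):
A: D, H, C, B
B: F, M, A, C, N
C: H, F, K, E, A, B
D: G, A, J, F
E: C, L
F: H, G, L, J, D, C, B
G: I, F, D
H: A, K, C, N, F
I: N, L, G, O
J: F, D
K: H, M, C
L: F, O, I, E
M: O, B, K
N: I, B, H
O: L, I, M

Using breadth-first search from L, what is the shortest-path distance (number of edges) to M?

2

Level 0: L
Level 1: E, F, I, O
Level 2: B, C, D, G, H, J, M, N
Level 3: A, K
M first appears at level 2.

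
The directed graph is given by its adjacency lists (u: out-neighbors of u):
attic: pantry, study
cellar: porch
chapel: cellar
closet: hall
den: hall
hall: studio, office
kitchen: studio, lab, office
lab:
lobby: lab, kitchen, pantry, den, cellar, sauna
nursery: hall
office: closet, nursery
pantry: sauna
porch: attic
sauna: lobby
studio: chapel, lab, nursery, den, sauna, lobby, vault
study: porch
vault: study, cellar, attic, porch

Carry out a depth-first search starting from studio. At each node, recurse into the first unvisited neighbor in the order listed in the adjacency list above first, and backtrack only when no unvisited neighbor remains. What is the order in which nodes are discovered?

studio -> chapel -> cellar -> porch -> attic -> pantry -> sauna -> lobby -> lab -> kitchen -> office -> closet -> hall -> nursery -> den -> study -> vault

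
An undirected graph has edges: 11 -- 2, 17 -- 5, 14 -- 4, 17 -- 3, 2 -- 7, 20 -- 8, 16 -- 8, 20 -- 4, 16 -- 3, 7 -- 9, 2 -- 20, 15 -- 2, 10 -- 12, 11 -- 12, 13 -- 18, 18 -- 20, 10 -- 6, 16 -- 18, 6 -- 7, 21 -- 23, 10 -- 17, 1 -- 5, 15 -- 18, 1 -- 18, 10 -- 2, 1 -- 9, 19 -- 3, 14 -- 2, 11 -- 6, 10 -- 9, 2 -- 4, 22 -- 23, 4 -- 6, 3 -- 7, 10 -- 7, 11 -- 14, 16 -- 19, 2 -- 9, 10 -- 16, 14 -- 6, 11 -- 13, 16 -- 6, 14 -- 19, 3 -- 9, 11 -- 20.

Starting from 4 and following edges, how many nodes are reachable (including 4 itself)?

20

BFS from 4 visits: 4, 2, 6, 14, 20, 7, 9, 10, 11, 15, 16, 19, 8, 18, 3, 1, 12, 17, 13, 5
Reachable nodes: 20 of 23 total.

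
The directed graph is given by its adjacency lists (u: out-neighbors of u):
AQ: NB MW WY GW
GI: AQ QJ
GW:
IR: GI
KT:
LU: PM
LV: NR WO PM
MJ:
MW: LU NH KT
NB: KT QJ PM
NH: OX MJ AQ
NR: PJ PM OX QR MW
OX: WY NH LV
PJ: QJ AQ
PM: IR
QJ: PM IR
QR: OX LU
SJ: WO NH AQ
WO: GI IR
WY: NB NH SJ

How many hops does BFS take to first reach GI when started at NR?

Level 0: NR
Level 1: MW, OX, PJ, PM, QR
Level 2: AQ, IR, KT, LU, LV, NH, QJ, WY
Level 3: GI, GW, MJ, NB, SJ, WO
GI first appears at level 3.

3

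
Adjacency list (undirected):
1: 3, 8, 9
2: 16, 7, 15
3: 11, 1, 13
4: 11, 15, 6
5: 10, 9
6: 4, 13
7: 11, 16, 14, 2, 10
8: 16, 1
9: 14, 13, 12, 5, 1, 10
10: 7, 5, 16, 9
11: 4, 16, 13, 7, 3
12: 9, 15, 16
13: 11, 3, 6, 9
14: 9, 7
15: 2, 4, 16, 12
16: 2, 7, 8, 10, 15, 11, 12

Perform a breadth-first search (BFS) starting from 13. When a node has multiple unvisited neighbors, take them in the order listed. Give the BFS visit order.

13 -> 11 -> 3 -> 6 -> 9 -> 4 -> 16 -> 7 -> 1 -> 14 -> 12 -> 5 -> 10 -> 15 -> 2 -> 8

Visit 13; enqueue 11, 3, 6, 9 → queue [11, 3, 6, 9]
Visit 11; enqueue 4, 16, 7 → queue [3, 6, 9, 4, 16, 7]
Visit 3; enqueue 1 → queue [6, 9, 4, 16, 7, 1]
Visit 6 → queue [9, 4, 16, 7, 1]
Visit 9; enqueue 14, 12, 5, 10 → queue [4, 16, 7, 1, 14, 12, 5, 10]
Visit 4; enqueue 15 → queue [16, 7, 1, 14, 12, 5, 10, 15]
Visit 16; enqueue 2, 8 → queue [7, 1, 14, 12, 5, 10, 15, 2, 8]
Visit 7 → queue [1, 14, 12, 5, 10, 15, 2, 8]
Visit 1 → queue [14, 12, 5, 10, 15, 2, 8]
Visit 14 → queue [12, 5, 10, 15, 2, 8]
Visit 12 → queue [5, 10, 15, 2, 8]
Visit 5 → queue [10, 15, 2, 8]
Visit 10 → queue [15, 2, 8]
Visit 15 → queue [2, 8]
Visit 2 → queue [8]
Visit 8 → queue []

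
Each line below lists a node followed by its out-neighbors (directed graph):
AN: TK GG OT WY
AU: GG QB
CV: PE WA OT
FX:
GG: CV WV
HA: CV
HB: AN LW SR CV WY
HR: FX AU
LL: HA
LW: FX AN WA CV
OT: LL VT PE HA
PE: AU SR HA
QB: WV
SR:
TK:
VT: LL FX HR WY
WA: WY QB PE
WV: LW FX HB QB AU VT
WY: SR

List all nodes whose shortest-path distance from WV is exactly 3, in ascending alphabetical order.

Level 0: WV
Level 1: AU, FX, HB, LW, QB, VT
Level 2: AN, CV, GG, HR, LL, SR, WA, WY
Level 3: HA, OT, PE, TK

HA, OT, PE, TK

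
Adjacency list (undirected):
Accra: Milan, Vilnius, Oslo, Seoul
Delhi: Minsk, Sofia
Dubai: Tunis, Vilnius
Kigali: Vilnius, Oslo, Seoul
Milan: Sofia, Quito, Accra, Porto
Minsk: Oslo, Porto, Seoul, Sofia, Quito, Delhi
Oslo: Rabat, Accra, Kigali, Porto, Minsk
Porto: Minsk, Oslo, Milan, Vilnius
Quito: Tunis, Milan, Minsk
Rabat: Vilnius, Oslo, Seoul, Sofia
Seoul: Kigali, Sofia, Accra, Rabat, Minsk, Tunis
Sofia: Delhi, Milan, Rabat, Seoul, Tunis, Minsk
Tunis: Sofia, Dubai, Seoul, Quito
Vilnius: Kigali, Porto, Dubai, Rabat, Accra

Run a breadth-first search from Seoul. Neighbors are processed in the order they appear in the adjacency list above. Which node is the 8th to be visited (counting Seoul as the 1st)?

Vilnius

Visit Seoul; enqueue Kigali, Sofia, Accra, Rabat, Minsk, Tunis → queue [Kigali, Sofia, Accra, Rabat, Minsk, Tunis]
Visit Kigali; enqueue Vilnius, Oslo → queue [Sofia, Accra, Rabat, Minsk, Tunis, Vilnius, Oslo]
Visit Sofia; enqueue Delhi, Milan → queue [Accra, Rabat, Minsk, Tunis, Vilnius, Oslo, Delhi, Milan]
Visit Accra → queue [Rabat, Minsk, Tunis, Vilnius, Oslo, Delhi, Milan]
Visit Rabat → queue [Minsk, Tunis, Vilnius, Oslo, Delhi, Milan]
Visit Minsk; enqueue Porto, Quito → queue [Tunis, Vilnius, Oslo, Delhi, Milan, Porto, Quito]
Visit Tunis; enqueue Dubai → queue [Vilnius, Oslo, Delhi, Milan, Porto, Quito, Dubai]
Visit Vilnius → queue [Oslo, Delhi, Milan, Porto, Quito, Dubai]
Visit Oslo → queue [Delhi, Milan, Porto, Quito, Dubai]
Visit Delhi → queue [Milan, Porto, Quito, Dubai]
Visit Milan → queue [Porto, Quito, Dubai]
Visit Porto → queue [Quito, Dubai]
Visit Quito → queue [Dubai]
Visit Dubai → queue []

Visit order: Seoul, Kigali, Sofia, Accra, Rabat, Minsk, Tunis, Vilnius, Oslo, Delhi, Milan, Porto, Quito, Dubai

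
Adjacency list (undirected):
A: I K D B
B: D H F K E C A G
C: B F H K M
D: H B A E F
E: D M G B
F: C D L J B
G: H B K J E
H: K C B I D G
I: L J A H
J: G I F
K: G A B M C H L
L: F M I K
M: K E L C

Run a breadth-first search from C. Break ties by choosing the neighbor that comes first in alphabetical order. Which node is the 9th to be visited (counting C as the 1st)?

E

Visit C; enqueue B, F, H, K, M → queue [B, F, H, K, M]
Visit B; enqueue A, D, E, G → queue [F, H, K, M, A, D, E, G]
Visit F; enqueue J, L → queue [H, K, M, A, D, E, G, J, L]
Visit H; enqueue I → queue [K, M, A, D, E, G, J, L, I]
Visit K → queue [M, A, D, E, G, J, L, I]
Visit M → queue [A, D, E, G, J, L, I]
Visit A → queue [D, E, G, J, L, I]
Visit D → queue [E, G, J, L, I]
Visit E → queue [G, J, L, I]
Visit G → queue [J, L, I]
Visit J → queue [L, I]
Visit L → queue [I]
Visit I → queue []

Visit order: C, B, F, H, K, M, A, D, E, G, J, L, I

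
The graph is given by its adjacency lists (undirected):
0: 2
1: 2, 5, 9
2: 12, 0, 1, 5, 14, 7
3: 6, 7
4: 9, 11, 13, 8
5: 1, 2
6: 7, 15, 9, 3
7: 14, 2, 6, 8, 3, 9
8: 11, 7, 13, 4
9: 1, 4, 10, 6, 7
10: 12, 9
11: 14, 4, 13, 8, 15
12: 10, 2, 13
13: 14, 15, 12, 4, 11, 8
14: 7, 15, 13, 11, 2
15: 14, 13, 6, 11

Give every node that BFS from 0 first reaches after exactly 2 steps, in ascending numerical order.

Level 0: 0
Level 1: 2
Level 2: 1, 5, 7, 12, 14
Level 3: 3, 6, 8, 9, 10, 11, 13, 15
Level 4: 4

1, 5, 7, 12, 14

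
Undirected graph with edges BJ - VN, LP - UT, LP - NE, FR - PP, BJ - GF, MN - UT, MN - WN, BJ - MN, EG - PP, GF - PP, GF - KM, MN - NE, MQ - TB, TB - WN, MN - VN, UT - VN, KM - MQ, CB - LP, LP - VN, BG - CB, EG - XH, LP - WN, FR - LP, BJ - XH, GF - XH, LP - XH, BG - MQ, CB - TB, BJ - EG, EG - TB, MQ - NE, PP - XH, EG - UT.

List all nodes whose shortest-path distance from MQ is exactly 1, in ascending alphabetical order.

BG, KM, NE, TB

Level 0: MQ
Level 1: BG, KM, NE, TB
Level 2: CB, EG, GF, LP, MN, WN
Level 3: BJ, FR, PP, UT, VN, XH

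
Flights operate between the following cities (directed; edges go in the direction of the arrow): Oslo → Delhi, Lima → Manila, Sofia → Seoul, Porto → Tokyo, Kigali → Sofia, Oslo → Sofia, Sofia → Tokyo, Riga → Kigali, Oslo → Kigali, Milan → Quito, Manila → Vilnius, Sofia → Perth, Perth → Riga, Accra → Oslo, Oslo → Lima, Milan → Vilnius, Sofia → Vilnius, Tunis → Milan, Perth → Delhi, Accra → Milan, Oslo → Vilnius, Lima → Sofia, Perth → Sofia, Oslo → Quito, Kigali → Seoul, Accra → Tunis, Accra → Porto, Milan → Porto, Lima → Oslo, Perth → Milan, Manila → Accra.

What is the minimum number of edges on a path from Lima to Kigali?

2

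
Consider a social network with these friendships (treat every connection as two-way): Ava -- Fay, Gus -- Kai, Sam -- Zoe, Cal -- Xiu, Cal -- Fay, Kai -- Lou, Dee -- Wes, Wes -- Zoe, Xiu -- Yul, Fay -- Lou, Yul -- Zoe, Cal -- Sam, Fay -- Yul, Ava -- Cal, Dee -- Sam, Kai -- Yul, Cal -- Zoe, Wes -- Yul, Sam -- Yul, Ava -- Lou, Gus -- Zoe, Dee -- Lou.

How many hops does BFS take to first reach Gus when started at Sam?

2

Level 0: Sam
Level 1: Cal, Dee, Yul, Zoe
Level 2: Ava, Fay, Gus, Kai, Lou, Wes, Xiu
Gus first appears at level 2.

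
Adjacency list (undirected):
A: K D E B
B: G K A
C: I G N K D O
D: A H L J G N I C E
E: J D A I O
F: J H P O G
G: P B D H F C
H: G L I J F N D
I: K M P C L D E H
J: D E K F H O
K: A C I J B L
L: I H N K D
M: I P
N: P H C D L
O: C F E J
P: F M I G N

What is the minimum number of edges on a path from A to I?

Level 0: A
Level 1: B, D, E, K
Level 2: C, G, H, I, J, L, N, O
Level 3: F, M, P
I first appears at level 2.

2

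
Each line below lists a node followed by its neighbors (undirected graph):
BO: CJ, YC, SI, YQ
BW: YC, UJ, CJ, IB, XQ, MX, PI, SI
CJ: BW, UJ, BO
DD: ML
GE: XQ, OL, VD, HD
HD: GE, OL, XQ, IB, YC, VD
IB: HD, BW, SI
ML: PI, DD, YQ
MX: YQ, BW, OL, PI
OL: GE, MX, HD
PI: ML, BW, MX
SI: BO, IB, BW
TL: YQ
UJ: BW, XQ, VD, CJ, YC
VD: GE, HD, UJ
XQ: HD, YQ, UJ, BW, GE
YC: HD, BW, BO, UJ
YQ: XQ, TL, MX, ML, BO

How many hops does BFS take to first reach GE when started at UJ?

Level 0: UJ
Level 1: BW, CJ, VD, XQ, YC
Level 2: BO, GE, HD, IB, MX, PI, SI, YQ
Level 3: ML, OL, TL
Level 4: DD
GE first appears at level 2.

2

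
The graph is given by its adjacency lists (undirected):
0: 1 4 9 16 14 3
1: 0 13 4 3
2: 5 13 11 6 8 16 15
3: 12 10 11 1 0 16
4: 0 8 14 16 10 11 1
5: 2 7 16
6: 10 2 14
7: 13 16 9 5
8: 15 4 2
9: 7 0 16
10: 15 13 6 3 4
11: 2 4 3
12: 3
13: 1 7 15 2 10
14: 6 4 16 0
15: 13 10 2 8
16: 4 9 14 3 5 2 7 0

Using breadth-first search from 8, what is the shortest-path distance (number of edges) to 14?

2

Level 0: 8
Level 1: 2, 4, 15
Level 2: 0, 1, 5, 6, 10, 11, 13, 14, 16
Level 3: 3, 7, 9
Level 4: 12
14 first appears at level 2.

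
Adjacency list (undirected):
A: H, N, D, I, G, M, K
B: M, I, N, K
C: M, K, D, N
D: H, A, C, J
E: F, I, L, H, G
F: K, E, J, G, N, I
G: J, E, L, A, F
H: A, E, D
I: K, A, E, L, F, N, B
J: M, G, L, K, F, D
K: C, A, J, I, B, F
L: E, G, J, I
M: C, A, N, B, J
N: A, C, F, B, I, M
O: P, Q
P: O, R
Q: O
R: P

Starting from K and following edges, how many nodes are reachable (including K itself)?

BFS from K visits: K, J, I, F, C, B, A, M, L, G, D, N, E, H
Reachable nodes: 14 of 18 total.

14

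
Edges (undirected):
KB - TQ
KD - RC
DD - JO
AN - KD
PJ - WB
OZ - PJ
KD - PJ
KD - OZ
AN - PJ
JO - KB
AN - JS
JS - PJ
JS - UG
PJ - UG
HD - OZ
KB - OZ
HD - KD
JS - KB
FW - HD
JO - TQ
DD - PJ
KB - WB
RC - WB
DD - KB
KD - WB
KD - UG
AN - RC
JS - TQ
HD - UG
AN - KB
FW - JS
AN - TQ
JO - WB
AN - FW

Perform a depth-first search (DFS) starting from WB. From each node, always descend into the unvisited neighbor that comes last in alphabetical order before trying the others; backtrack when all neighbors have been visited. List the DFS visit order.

Visit WB
WB → RC
RC → KD
KD → UG
UG → PJ
PJ → OZ
OZ → KB
KB → TQ
TQ → JS
JS → FW
FW → HD
FW → AN
TQ → JO
JO → DD

WB, RC, KD, UG, PJ, OZ, KB, TQ, JS, FW, HD, AN, JO, DD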